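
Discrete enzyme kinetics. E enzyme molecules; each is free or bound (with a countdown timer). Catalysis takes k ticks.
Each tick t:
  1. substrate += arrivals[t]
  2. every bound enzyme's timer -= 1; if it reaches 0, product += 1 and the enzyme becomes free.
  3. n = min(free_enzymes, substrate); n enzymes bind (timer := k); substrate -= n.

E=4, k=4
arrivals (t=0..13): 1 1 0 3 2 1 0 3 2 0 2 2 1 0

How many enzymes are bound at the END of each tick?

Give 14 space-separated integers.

t=0: arr=1 -> substrate=0 bound=1 product=0
t=1: arr=1 -> substrate=0 bound=2 product=0
t=2: arr=0 -> substrate=0 bound=2 product=0
t=3: arr=3 -> substrate=1 bound=4 product=0
t=4: arr=2 -> substrate=2 bound=4 product=1
t=5: arr=1 -> substrate=2 bound=4 product=2
t=6: arr=0 -> substrate=2 bound=4 product=2
t=7: arr=3 -> substrate=3 bound=4 product=4
t=8: arr=2 -> substrate=4 bound=4 product=5
t=9: arr=0 -> substrate=3 bound=4 product=6
t=10: arr=2 -> substrate=5 bound=4 product=6
t=11: arr=2 -> substrate=5 bound=4 product=8
t=12: arr=1 -> substrate=5 bound=4 product=9
t=13: arr=0 -> substrate=4 bound=4 product=10

Answer: 1 2 2 4 4 4 4 4 4 4 4 4 4 4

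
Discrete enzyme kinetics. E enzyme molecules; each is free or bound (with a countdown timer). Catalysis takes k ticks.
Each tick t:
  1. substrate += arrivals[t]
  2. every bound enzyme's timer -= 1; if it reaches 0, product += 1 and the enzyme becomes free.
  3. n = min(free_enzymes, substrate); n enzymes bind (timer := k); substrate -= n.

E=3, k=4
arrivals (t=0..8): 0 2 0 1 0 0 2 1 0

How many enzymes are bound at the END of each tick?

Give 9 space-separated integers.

t=0: arr=0 -> substrate=0 bound=0 product=0
t=1: arr=2 -> substrate=0 bound=2 product=0
t=2: arr=0 -> substrate=0 bound=2 product=0
t=3: arr=1 -> substrate=0 bound=3 product=0
t=4: arr=0 -> substrate=0 bound=3 product=0
t=5: arr=0 -> substrate=0 bound=1 product=2
t=6: arr=2 -> substrate=0 bound=3 product=2
t=7: arr=1 -> substrate=0 bound=3 product=3
t=8: arr=0 -> substrate=0 bound=3 product=3

Answer: 0 2 2 3 3 1 3 3 3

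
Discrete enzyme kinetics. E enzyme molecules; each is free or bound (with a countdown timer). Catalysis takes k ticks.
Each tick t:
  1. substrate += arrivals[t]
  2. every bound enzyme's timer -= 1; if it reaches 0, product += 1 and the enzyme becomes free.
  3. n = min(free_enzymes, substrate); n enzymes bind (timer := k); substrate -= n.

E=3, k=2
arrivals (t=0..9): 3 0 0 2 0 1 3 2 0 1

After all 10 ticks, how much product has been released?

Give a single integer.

t=0: arr=3 -> substrate=0 bound=3 product=0
t=1: arr=0 -> substrate=0 bound=3 product=0
t=2: arr=0 -> substrate=0 bound=0 product=3
t=3: arr=2 -> substrate=0 bound=2 product=3
t=4: arr=0 -> substrate=0 bound=2 product=3
t=5: arr=1 -> substrate=0 bound=1 product=5
t=6: arr=3 -> substrate=1 bound=3 product=5
t=7: arr=2 -> substrate=2 bound=3 product=6
t=8: arr=0 -> substrate=0 bound=3 product=8
t=9: arr=1 -> substrate=0 bound=3 product=9

Answer: 9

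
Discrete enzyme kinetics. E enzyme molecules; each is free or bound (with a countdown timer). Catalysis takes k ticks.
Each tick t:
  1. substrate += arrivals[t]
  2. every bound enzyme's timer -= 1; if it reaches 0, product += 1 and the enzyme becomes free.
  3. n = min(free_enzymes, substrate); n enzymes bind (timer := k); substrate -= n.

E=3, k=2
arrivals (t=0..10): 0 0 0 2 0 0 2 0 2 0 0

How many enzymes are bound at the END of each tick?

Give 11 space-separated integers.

t=0: arr=0 -> substrate=0 bound=0 product=0
t=1: arr=0 -> substrate=0 bound=0 product=0
t=2: arr=0 -> substrate=0 bound=0 product=0
t=3: arr=2 -> substrate=0 bound=2 product=0
t=4: arr=0 -> substrate=0 bound=2 product=0
t=5: arr=0 -> substrate=0 bound=0 product=2
t=6: arr=2 -> substrate=0 bound=2 product=2
t=7: arr=0 -> substrate=0 bound=2 product=2
t=8: arr=2 -> substrate=0 bound=2 product=4
t=9: arr=0 -> substrate=0 bound=2 product=4
t=10: arr=0 -> substrate=0 bound=0 product=6

Answer: 0 0 0 2 2 0 2 2 2 2 0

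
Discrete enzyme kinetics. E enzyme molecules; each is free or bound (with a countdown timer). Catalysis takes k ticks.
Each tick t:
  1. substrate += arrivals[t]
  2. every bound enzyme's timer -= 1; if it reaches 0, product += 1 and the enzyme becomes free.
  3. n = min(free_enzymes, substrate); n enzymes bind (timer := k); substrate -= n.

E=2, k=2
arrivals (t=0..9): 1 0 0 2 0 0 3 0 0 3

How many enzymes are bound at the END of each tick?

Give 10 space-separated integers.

t=0: arr=1 -> substrate=0 bound=1 product=0
t=1: arr=0 -> substrate=0 bound=1 product=0
t=2: arr=0 -> substrate=0 bound=0 product=1
t=3: arr=2 -> substrate=0 bound=2 product=1
t=4: arr=0 -> substrate=0 bound=2 product=1
t=5: arr=0 -> substrate=0 bound=0 product=3
t=6: arr=3 -> substrate=1 bound=2 product=3
t=7: arr=0 -> substrate=1 bound=2 product=3
t=8: arr=0 -> substrate=0 bound=1 product=5
t=9: arr=3 -> substrate=2 bound=2 product=5

Answer: 1 1 0 2 2 0 2 2 1 2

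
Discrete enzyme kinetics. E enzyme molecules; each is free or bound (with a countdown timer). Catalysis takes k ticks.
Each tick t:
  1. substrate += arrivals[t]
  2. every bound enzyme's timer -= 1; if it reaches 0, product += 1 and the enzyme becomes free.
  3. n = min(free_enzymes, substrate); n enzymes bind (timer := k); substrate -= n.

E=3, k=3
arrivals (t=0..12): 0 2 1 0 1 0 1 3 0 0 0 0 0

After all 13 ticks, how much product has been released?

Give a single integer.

t=0: arr=0 -> substrate=0 bound=0 product=0
t=1: arr=2 -> substrate=0 bound=2 product=0
t=2: arr=1 -> substrate=0 bound=3 product=0
t=3: arr=0 -> substrate=0 bound=3 product=0
t=4: arr=1 -> substrate=0 bound=2 product=2
t=5: arr=0 -> substrate=0 bound=1 product=3
t=6: arr=1 -> substrate=0 bound=2 product=3
t=7: arr=3 -> substrate=1 bound=3 product=4
t=8: arr=0 -> substrate=1 bound=3 product=4
t=9: arr=0 -> substrate=0 bound=3 product=5
t=10: arr=0 -> substrate=0 bound=1 product=7
t=11: arr=0 -> substrate=0 bound=1 product=7
t=12: arr=0 -> substrate=0 bound=0 product=8

Answer: 8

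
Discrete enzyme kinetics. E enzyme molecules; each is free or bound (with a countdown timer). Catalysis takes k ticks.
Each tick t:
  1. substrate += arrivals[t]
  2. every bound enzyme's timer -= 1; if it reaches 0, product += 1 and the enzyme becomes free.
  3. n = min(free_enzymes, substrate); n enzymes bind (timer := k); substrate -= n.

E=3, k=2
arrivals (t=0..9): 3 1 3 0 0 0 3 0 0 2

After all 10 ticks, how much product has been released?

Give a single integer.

t=0: arr=3 -> substrate=0 bound=3 product=0
t=1: arr=1 -> substrate=1 bound=3 product=0
t=2: arr=3 -> substrate=1 bound=3 product=3
t=3: arr=0 -> substrate=1 bound=3 product=3
t=4: arr=0 -> substrate=0 bound=1 product=6
t=5: arr=0 -> substrate=0 bound=1 product=6
t=6: arr=3 -> substrate=0 bound=3 product=7
t=7: arr=0 -> substrate=0 bound=3 product=7
t=8: arr=0 -> substrate=0 bound=0 product=10
t=9: arr=2 -> substrate=0 bound=2 product=10

Answer: 10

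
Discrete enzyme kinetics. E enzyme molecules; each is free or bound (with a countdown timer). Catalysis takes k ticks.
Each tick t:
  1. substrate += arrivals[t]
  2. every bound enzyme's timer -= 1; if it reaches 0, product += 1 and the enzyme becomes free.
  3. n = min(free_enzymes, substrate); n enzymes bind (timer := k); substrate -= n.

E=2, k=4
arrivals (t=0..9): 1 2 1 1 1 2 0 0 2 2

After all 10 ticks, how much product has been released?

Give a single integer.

Answer: 4

Derivation:
t=0: arr=1 -> substrate=0 bound=1 product=0
t=1: arr=2 -> substrate=1 bound=2 product=0
t=2: arr=1 -> substrate=2 bound=2 product=0
t=3: arr=1 -> substrate=3 bound=2 product=0
t=4: arr=1 -> substrate=3 bound=2 product=1
t=5: arr=2 -> substrate=4 bound=2 product=2
t=6: arr=0 -> substrate=4 bound=2 product=2
t=7: arr=0 -> substrate=4 bound=2 product=2
t=8: arr=2 -> substrate=5 bound=2 product=3
t=9: arr=2 -> substrate=6 bound=2 product=4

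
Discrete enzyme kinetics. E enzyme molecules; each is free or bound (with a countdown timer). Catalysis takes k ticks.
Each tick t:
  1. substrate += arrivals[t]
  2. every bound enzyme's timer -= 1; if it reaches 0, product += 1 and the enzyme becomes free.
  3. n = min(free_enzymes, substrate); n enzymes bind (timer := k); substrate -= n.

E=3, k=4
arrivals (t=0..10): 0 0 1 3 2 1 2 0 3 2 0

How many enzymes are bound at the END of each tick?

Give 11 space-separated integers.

Answer: 0 0 1 3 3 3 3 3 3 3 3

Derivation:
t=0: arr=0 -> substrate=0 bound=0 product=0
t=1: arr=0 -> substrate=0 bound=0 product=0
t=2: arr=1 -> substrate=0 bound=1 product=0
t=3: arr=3 -> substrate=1 bound=3 product=0
t=4: arr=2 -> substrate=3 bound=3 product=0
t=5: arr=1 -> substrate=4 bound=3 product=0
t=6: arr=2 -> substrate=5 bound=3 product=1
t=7: arr=0 -> substrate=3 bound=3 product=3
t=8: arr=3 -> substrate=6 bound=3 product=3
t=9: arr=2 -> substrate=8 bound=3 product=3
t=10: arr=0 -> substrate=7 bound=3 product=4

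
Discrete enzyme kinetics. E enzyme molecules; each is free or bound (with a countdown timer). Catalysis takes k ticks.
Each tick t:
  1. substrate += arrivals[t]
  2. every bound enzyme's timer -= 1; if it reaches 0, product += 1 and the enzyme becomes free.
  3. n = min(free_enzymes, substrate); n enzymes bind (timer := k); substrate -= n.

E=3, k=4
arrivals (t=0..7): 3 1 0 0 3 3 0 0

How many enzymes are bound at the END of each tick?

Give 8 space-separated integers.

Answer: 3 3 3 3 3 3 3 3

Derivation:
t=0: arr=3 -> substrate=0 bound=3 product=0
t=1: arr=1 -> substrate=1 bound=3 product=0
t=2: arr=0 -> substrate=1 bound=3 product=0
t=3: arr=0 -> substrate=1 bound=3 product=0
t=4: arr=3 -> substrate=1 bound=3 product=3
t=5: arr=3 -> substrate=4 bound=3 product=3
t=6: arr=0 -> substrate=4 bound=3 product=3
t=7: arr=0 -> substrate=4 bound=3 product=3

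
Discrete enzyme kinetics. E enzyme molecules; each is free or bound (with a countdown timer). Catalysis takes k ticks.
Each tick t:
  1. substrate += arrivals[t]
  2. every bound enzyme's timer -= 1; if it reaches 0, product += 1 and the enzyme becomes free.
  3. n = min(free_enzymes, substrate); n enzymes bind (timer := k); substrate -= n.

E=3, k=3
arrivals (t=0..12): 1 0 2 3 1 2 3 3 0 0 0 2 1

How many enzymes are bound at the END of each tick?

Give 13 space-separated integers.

t=0: arr=1 -> substrate=0 bound=1 product=0
t=1: arr=0 -> substrate=0 bound=1 product=0
t=2: arr=2 -> substrate=0 bound=3 product=0
t=3: arr=3 -> substrate=2 bound=3 product=1
t=4: arr=1 -> substrate=3 bound=3 product=1
t=5: arr=2 -> substrate=3 bound=3 product=3
t=6: arr=3 -> substrate=5 bound=3 product=4
t=7: arr=3 -> substrate=8 bound=3 product=4
t=8: arr=0 -> substrate=6 bound=3 product=6
t=9: arr=0 -> substrate=5 bound=3 product=7
t=10: arr=0 -> substrate=5 bound=3 product=7
t=11: arr=2 -> substrate=5 bound=3 product=9
t=12: arr=1 -> substrate=5 bound=3 product=10

Answer: 1 1 3 3 3 3 3 3 3 3 3 3 3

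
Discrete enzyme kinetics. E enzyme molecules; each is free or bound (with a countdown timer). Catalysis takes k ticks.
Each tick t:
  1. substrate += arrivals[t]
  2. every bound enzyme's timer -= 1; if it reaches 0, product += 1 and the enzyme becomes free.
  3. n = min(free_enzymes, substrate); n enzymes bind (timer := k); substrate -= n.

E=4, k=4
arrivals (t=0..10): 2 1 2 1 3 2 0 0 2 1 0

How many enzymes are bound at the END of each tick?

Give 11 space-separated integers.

Answer: 2 3 4 4 4 4 4 4 4 4 4

Derivation:
t=0: arr=2 -> substrate=0 bound=2 product=0
t=1: arr=1 -> substrate=0 bound=3 product=0
t=2: arr=2 -> substrate=1 bound=4 product=0
t=3: arr=1 -> substrate=2 bound=4 product=0
t=4: arr=3 -> substrate=3 bound=4 product=2
t=5: arr=2 -> substrate=4 bound=4 product=3
t=6: arr=0 -> substrate=3 bound=4 product=4
t=7: arr=0 -> substrate=3 bound=4 product=4
t=8: arr=2 -> substrate=3 bound=4 product=6
t=9: arr=1 -> substrate=3 bound=4 product=7
t=10: arr=0 -> substrate=2 bound=4 product=8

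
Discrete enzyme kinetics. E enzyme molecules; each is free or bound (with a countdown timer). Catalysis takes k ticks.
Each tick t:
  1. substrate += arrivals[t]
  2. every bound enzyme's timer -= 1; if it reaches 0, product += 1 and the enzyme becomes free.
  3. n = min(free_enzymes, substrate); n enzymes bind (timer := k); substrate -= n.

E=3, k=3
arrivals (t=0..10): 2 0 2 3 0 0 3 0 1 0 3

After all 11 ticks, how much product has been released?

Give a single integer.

Answer: 8

Derivation:
t=0: arr=2 -> substrate=0 bound=2 product=0
t=1: arr=0 -> substrate=0 bound=2 product=0
t=2: arr=2 -> substrate=1 bound=3 product=0
t=3: arr=3 -> substrate=2 bound=3 product=2
t=4: arr=0 -> substrate=2 bound=3 product=2
t=5: arr=0 -> substrate=1 bound=3 product=3
t=6: arr=3 -> substrate=2 bound=3 product=5
t=7: arr=0 -> substrate=2 bound=3 product=5
t=8: arr=1 -> substrate=2 bound=3 product=6
t=9: arr=0 -> substrate=0 bound=3 product=8
t=10: arr=3 -> substrate=3 bound=3 product=8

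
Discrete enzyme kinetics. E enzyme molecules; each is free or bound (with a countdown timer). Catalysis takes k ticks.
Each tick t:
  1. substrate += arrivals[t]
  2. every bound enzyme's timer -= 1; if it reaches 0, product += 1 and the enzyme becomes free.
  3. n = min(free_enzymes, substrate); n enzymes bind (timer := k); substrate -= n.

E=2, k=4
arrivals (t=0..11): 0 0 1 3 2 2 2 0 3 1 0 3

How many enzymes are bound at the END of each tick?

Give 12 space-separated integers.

t=0: arr=0 -> substrate=0 bound=0 product=0
t=1: arr=0 -> substrate=0 bound=0 product=0
t=2: arr=1 -> substrate=0 bound=1 product=0
t=3: arr=3 -> substrate=2 bound=2 product=0
t=4: arr=2 -> substrate=4 bound=2 product=0
t=5: arr=2 -> substrate=6 bound=2 product=0
t=6: arr=2 -> substrate=7 bound=2 product=1
t=7: arr=0 -> substrate=6 bound=2 product=2
t=8: arr=3 -> substrate=9 bound=2 product=2
t=9: arr=1 -> substrate=10 bound=2 product=2
t=10: arr=0 -> substrate=9 bound=2 product=3
t=11: arr=3 -> substrate=11 bound=2 product=4

Answer: 0 0 1 2 2 2 2 2 2 2 2 2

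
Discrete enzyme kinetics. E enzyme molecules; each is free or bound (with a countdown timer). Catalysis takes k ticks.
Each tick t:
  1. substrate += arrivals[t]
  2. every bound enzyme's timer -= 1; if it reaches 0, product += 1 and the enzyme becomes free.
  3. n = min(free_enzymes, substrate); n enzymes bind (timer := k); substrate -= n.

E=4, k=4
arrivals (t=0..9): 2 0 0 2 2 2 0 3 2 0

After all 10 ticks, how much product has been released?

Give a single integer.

Answer: 6

Derivation:
t=0: arr=2 -> substrate=0 bound=2 product=0
t=1: arr=0 -> substrate=0 bound=2 product=0
t=2: arr=0 -> substrate=0 bound=2 product=0
t=3: arr=2 -> substrate=0 bound=4 product=0
t=4: arr=2 -> substrate=0 bound=4 product=2
t=5: arr=2 -> substrate=2 bound=4 product=2
t=6: arr=0 -> substrate=2 bound=4 product=2
t=7: arr=3 -> substrate=3 bound=4 product=4
t=8: arr=2 -> substrate=3 bound=4 product=6
t=9: arr=0 -> substrate=3 bound=4 product=6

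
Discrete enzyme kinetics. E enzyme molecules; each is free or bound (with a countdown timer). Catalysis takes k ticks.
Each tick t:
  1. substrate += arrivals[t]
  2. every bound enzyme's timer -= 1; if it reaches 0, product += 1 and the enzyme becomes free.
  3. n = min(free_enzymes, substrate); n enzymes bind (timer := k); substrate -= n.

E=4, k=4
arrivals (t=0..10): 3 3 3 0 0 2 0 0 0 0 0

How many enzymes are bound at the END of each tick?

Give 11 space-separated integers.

Answer: 3 4 4 4 4 4 4 4 4 3 3

Derivation:
t=0: arr=3 -> substrate=0 bound=3 product=0
t=1: arr=3 -> substrate=2 bound=4 product=0
t=2: arr=3 -> substrate=5 bound=4 product=0
t=3: arr=0 -> substrate=5 bound=4 product=0
t=4: arr=0 -> substrate=2 bound=4 product=3
t=5: arr=2 -> substrate=3 bound=4 product=4
t=6: arr=0 -> substrate=3 bound=4 product=4
t=7: arr=0 -> substrate=3 bound=4 product=4
t=8: arr=0 -> substrate=0 bound=4 product=7
t=9: arr=0 -> substrate=0 bound=3 product=8
t=10: arr=0 -> substrate=0 bound=3 product=8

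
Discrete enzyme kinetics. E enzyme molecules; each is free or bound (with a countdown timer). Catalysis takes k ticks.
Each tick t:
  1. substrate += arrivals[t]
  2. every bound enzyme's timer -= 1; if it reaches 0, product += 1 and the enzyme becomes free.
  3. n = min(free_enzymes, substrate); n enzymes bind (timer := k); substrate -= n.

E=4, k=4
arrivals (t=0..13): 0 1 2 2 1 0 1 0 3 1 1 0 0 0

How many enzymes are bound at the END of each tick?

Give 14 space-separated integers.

Answer: 0 1 3 4 4 4 4 3 4 4 4 4 4 3

Derivation:
t=0: arr=0 -> substrate=0 bound=0 product=0
t=1: arr=1 -> substrate=0 bound=1 product=0
t=2: arr=2 -> substrate=0 bound=3 product=0
t=3: arr=2 -> substrate=1 bound=4 product=0
t=4: arr=1 -> substrate=2 bound=4 product=0
t=5: arr=0 -> substrate=1 bound=4 product=1
t=6: arr=1 -> substrate=0 bound=4 product=3
t=7: arr=0 -> substrate=0 bound=3 product=4
t=8: arr=3 -> substrate=2 bound=4 product=4
t=9: arr=1 -> substrate=2 bound=4 product=5
t=10: arr=1 -> substrate=1 bound=4 product=7
t=11: arr=0 -> substrate=1 bound=4 product=7
t=12: arr=0 -> substrate=0 bound=4 product=8
t=13: arr=0 -> substrate=0 bound=3 product=9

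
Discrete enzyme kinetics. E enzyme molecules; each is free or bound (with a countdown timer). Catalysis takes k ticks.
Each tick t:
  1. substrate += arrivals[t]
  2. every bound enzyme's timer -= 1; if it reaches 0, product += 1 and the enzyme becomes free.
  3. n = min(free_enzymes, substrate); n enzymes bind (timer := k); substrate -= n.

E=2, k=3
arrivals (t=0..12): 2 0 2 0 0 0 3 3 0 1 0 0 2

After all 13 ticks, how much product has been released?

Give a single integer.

t=0: arr=2 -> substrate=0 bound=2 product=0
t=1: arr=0 -> substrate=0 bound=2 product=0
t=2: arr=2 -> substrate=2 bound=2 product=0
t=3: arr=0 -> substrate=0 bound=2 product=2
t=4: arr=0 -> substrate=0 bound=2 product=2
t=5: arr=0 -> substrate=0 bound=2 product=2
t=6: arr=3 -> substrate=1 bound=2 product=4
t=7: arr=3 -> substrate=4 bound=2 product=4
t=8: arr=0 -> substrate=4 bound=2 product=4
t=9: arr=1 -> substrate=3 bound=2 product=6
t=10: arr=0 -> substrate=3 bound=2 product=6
t=11: arr=0 -> substrate=3 bound=2 product=6
t=12: arr=2 -> substrate=3 bound=2 product=8

Answer: 8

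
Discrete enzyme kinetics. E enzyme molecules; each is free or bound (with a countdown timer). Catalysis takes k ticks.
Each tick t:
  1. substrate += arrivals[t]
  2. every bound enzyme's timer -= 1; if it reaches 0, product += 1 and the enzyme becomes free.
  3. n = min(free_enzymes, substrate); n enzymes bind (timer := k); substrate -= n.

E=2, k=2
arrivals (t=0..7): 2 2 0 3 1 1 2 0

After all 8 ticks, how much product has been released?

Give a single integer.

Answer: 6

Derivation:
t=0: arr=2 -> substrate=0 bound=2 product=0
t=1: arr=2 -> substrate=2 bound=2 product=0
t=2: arr=0 -> substrate=0 bound=2 product=2
t=3: arr=3 -> substrate=3 bound=2 product=2
t=4: arr=1 -> substrate=2 bound=2 product=4
t=5: arr=1 -> substrate=3 bound=2 product=4
t=6: arr=2 -> substrate=3 bound=2 product=6
t=7: arr=0 -> substrate=3 bound=2 product=6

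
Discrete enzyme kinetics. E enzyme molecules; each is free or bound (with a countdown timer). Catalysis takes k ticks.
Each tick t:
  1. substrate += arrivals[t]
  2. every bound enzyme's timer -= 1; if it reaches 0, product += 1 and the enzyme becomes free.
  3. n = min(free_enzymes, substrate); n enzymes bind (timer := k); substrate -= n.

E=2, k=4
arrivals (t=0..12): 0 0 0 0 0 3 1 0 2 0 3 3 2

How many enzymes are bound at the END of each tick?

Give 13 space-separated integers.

Answer: 0 0 0 0 0 2 2 2 2 2 2 2 2

Derivation:
t=0: arr=0 -> substrate=0 bound=0 product=0
t=1: arr=0 -> substrate=0 bound=0 product=0
t=2: arr=0 -> substrate=0 bound=0 product=0
t=3: arr=0 -> substrate=0 bound=0 product=0
t=4: arr=0 -> substrate=0 bound=0 product=0
t=5: arr=3 -> substrate=1 bound=2 product=0
t=6: arr=1 -> substrate=2 bound=2 product=0
t=7: arr=0 -> substrate=2 bound=2 product=0
t=8: arr=2 -> substrate=4 bound=2 product=0
t=9: arr=0 -> substrate=2 bound=2 product=2
t=10: arr=3 -> substrate=5 bound=2 product=2
t=11: arr=3 -> substrate=8 bound=2 product=2
t=12: arr=2 -> substrate=10 bound=2 product=2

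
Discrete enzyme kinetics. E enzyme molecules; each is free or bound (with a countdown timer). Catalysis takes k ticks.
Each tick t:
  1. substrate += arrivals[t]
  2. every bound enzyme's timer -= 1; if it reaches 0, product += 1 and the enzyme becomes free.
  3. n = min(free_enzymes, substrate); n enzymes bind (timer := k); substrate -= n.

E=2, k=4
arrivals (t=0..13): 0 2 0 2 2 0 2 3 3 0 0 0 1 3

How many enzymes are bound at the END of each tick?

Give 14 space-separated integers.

Answer: 0 2 2 2 2 2 2 2 2 2 2 2 2 2

Derivation:
t=0: arr=0 -> substrate=0 bound=0 product=0
t=1: arr=2 -> substrate=0 bound=2 product=0
t=2: arr=0 -> substrate=0 bound=2 product=0
t=3: arr=2 -> substrate=2 bound=2 product=0
t=4: arr=2 -> substrate=4 bound=2 product=0
t=5: arr=0 -> substrate=2 bound=2 product=2
t=6: arr=2 -> substrate=4 bound=2 product=2
t=7: arr=3 -> substrate=7 bound=2 product=2
t=8: arr=3 -> substrate=10 bound=2 product=2
t=9: arr=0 -> substrate=8 bound=2 product=4
t=10: arr=0 -> substrate=8 bound=2 product=4
t=11: arr=0 -> substrate=8 bound=2 product=4
t=12: arr=1 -> substrate=9 bound=2 product=4
t=13: arr=3 -> substrate=10 bound=2 product=6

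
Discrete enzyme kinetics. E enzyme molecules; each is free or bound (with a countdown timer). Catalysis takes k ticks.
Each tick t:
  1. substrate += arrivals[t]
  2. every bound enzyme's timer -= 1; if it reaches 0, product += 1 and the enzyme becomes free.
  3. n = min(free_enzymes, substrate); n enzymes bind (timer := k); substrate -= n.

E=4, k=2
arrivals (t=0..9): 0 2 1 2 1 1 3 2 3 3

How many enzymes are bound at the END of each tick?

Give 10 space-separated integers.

t=0: arr=0 -> substrate=0 bound=0 product=0
t=1: arr=2 -> substrate=0 bound=2 product=0
t=2: arr=1 -> substrate=0 bound=3 product=0
t=3: arr=2 -> substrate=0 bound=3 product=2
t=4: arr=1 -> substrate=0 bound=3 product=3
t=5: arr=1 -> substrate=0 bound=2 product=5
t=6: arr=3 -> substrate=0 bound=4 product=6
t=7: arr=2 -> substrate=1 bound=4 product=7
t=8: arr=3 -> substrate=1 bound=4 product=10
t=9: arr=3 -> substrate=3 bound=4 product=11

Answer: 0 2 3 3 3 2 4 4 4 4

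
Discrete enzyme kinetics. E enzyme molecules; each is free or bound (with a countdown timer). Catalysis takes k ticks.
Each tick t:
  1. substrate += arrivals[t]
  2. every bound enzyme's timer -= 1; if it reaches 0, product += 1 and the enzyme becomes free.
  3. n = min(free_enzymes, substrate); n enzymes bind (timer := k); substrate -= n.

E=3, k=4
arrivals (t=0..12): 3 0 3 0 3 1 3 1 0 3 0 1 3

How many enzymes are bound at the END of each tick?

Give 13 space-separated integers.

t=0: arr=3 -> substrate=0 bound=3 product=0
t=1: arr=0 -> substrate=0 bound=3 product=0
t=2: arr=3 -> substrate=3 bound=3 product=0
t=3: arr=0 -> substrate=3 bound=3 product=0
t=4: arr=3 -> substrate=3 bound=3 product=3
t=5: arr=1 -> substrate=4 bound=3 product=3
t=6: arr=3 -> substrate=7 bound=3 product=3
t=7: arr=1 -> substrate=8 bound=3 product=3
t=8: arr=0 -> substrate=5 bound=3 product=6
t=9: arr=3 -> substrate=8 bound=3 product=6
t=10: arr=0 -> substrate=8 bound=3 product=6
t=11: arr=1 -> substrate=9 bound=3 product=6
t=12: arr=3 -> substrate=9 bound=3 product=9

Answer: 3 3 3 3 3 3 3 3 3 3 3 3 3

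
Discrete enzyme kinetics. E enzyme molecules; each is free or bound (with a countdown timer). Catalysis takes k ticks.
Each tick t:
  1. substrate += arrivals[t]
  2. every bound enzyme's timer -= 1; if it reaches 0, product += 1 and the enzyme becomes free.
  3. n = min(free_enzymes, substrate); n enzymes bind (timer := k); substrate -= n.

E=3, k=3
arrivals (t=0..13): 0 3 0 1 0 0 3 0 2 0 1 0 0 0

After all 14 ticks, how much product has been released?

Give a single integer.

Answer: 10

Derivation:
t=0: arr=0 -> substrate=0 bound=0 product=0
t=1: arr=3 -> substrate=0 bound=3 product=0
t=2: arr=0 -> substrate=0 bound=3 product=0
t=3: arr=1 -> substrate=1 bound=3 product=0
t=4: arr=0 -> substrate=0 bound=1 product=3
t=5: arr=0 -> substrate=0 bound=1 product=3
t=6: arr=3 -> substrate=1 bound=3 product=3
t=7: arr=0 -> substrate=0 bound=3 product=4
t=8: arr=2 -> substrate=2 bound=3 product=4
t=9: arr=0 -> substrate=0 bound=3 product=6
t=10: arr=1 -> substrate=0 bound=3 product=7
t=11: arr=0 -> substrate=0 bound=3 product=7
t=12: arr=0 -> substrate=0 bound=1 product=9
t=13: arr=0 -> substrate=0 bound=0 product=10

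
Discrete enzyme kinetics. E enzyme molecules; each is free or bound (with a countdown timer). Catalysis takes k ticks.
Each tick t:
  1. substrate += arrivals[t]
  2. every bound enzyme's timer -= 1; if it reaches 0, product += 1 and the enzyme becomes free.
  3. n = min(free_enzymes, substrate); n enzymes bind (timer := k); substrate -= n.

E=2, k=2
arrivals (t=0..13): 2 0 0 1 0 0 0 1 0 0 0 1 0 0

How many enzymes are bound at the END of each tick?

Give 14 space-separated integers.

Answer: 2 2 0 1 1 0 0 1 1 0 0 1 1 0

Derivation:
t=0: arr=2 -> substrate=0 bound=2 product=0
t=1: arr=0 -> substrate=0 bound=2 product=0
t=2: arr=0 -> substrate=0 bound=0 product=2
t=3: arr=1 -> substrate=0 bound=1 product=2
t=4: arr=0 -> substrate=0 bound=1 product=2
t=5: arr=0 -> substrate=0 bound=0 product=3
t=6: arr=0 -> substrate=0 bound=0 product=3
t=7: arr=1 -> substrate=0 bound=1 product=3
t=8: arr=0 -> substrate=0 bound=1 product=3
t=9: arr=0 -> substrate=0 bound=0 product=4
t=10: arr=0 -> substrate=0 bound=0 product=4
t=11: arr=1 -> substrate=0 bound=1 product=4
t=12: arr=0 -> substrate=0 bound=1 product=4
t=13: arr=0 -> substrate=0 bound=0 product=5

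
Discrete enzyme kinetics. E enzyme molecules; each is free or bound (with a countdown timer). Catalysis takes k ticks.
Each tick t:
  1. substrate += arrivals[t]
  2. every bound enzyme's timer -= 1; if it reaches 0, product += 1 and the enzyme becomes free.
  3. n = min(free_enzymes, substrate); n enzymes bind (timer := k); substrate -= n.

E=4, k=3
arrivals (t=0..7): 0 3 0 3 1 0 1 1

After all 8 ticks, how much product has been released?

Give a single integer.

Answer: 7

Derivation:
t=0: arr=0 -> substrate=0 bound=0 product=0
t=1: arr=3 -> substrate=0 bound=3 product=0
t=2: arr=0 -> substrate=0 bound=3 product=0
t=3: arr=3 -> substrate=2 bound=4 product=0
t=4: arr=1 -> substrate=0 bound=4 product=3
t=5: arr=0 -> substrate=0 bound=4 product=3
t=6: arr=1 -> substrate=0 bound=4 product=4
t=7: arr=1 -> substrate=0 bound=2 product=7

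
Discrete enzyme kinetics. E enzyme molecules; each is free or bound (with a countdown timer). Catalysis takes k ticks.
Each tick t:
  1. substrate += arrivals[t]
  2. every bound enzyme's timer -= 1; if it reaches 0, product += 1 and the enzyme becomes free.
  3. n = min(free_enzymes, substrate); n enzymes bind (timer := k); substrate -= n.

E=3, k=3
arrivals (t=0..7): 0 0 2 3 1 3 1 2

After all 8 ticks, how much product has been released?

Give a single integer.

Answer: 3

Derivation:
t=0: arr=0 -> substrate=0 bound=0 product=0
t=1: arr=0 -> substrate=0 bound=0 product=0
t=2: arr=2 -> substrate=0 bound=2 product=0
t=3: arr=3 -> substrate=2 bound=3 product=0
t=4: arr=1 -> substrate=3 bound=3 product=0
t=5: arr=3 -> substrate=4 bound=3 product=2
t=6: arr=1 -> substrate=4 bound=3 product=3
t=7: arr=2 -> substrate=6 bound=3 product=3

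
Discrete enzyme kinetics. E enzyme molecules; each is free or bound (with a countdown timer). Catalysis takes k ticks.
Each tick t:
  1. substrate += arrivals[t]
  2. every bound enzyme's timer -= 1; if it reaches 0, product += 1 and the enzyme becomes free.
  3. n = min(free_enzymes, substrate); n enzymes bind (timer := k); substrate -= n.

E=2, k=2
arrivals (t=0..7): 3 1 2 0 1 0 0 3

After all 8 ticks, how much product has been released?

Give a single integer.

Answer: 6

Derivation:
t=0: arr=3 -> substrate=1 bound=2 product=0
t=1: arr=1 -> substrate=2 bound=2 product=0
t=2: arr=2 -> substrate=2 bound=2 product=2
t=3: arr=0 -> substrate=2 bound=2 product=2
t=4: arr=1 -> substrate=1 bound=2 product=4
t=5: arr=0 -> substrate=1 bound=2 product=4
t=6: arr=0 -> substrate=0 bound=1 product=6
t=7: arr=3 -> substrate=2 bound=2 product=6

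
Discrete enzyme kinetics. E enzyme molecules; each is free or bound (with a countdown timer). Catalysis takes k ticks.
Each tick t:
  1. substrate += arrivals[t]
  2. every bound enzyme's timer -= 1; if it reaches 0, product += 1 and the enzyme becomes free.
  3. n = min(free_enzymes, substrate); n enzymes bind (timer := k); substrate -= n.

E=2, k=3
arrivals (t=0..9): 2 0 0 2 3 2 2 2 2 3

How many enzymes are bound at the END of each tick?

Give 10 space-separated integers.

Answer: 2 2 2 2 2 2 2 2 2 2

Derivation:
t=0: arr=2 -> substrate=0 bound=2 product=0
t=1: arr=0 -> substrate=0 bound=2 product=0
t=2: arr=0 -> substrate=0 bound=2 product=0
t=3: arr=2 -> substrate=0 bound=2 product=2
t=4: arr=3 -> substrate=3 bound=2 product=2
t=5: arr=2 -> substrate=5 bound=2 product=2
t=6: arr=2 -> substrate=5 bound=2 product=4
t=7: arr=2 -> substrate=7 bound=2 product=4
t=8: arr=2 -> substrate=9 bound=2 product=4
t=9: arr=3 -> substrate=10 bound=2 product=6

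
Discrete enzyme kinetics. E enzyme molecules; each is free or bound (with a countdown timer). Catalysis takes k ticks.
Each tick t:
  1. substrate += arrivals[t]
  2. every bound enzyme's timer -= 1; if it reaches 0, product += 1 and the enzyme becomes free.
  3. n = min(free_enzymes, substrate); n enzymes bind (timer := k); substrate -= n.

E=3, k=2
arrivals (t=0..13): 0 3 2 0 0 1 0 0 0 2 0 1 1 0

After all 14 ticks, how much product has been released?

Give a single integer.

t=0: arr=0 -> substrate=0 bound=0 product=0
t=1: arr=3 -> substrate=0 bound=3 product=0
t=2: arr=2 -> substrate=2 bound=3 product=0
t=3: arr=0 -> substrate=0 bound=2 product=3
t=4: arr=0 -> substrate=0 bound=2 product=3
t=5: arr=1 -> substrate=0 bound=1 product=5
t=6: arr=0 -> substrate=0 bound=1 product=5
t=7: arr=0 -> substrate=0 bound=0 product=6
t=8: arr=0 -> substrate=0 bound=0 product=6
t=9: arr=2 -> substrate=0 bound=2 product=6
t=10: arr=0 -> substrate=0 bound=2 product=6
t=11: arr=1 -> substrate=0 bound=1 product=8
t=12: arr=1 -> substrate=0 bound=2 product=8
t=13: arr=0 -> substrate=0 bound=1 product=9

Answer: 9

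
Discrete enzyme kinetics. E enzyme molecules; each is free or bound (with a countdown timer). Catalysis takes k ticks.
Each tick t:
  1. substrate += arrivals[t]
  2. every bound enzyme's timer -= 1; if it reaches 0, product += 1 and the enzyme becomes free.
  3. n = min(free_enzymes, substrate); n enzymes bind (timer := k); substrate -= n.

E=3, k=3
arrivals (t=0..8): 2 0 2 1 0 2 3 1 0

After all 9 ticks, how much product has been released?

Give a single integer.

t=0: arr=2 -> substrate=0 bound=2 product=0
t=1: arr=0 -> substrate=0 bound=2 product=0
t=2: arr=2 -> substrate=1 bound=3 product=0
t=3: arr=1 -> substrate=0 bound=3 product=2
t=4: arr=0 -> substrate=0 bound=3 product=2
t=5: arr=2 -> substrate=1 bound=3 product=3
t=6: arr=3 -> substrate=2 bound=3 product=5
t=7: arr=1 -> substrate=3 bound=3 product=5
t=8: arr=0 -> substrate=2 bound=3 product=6

Answer: 6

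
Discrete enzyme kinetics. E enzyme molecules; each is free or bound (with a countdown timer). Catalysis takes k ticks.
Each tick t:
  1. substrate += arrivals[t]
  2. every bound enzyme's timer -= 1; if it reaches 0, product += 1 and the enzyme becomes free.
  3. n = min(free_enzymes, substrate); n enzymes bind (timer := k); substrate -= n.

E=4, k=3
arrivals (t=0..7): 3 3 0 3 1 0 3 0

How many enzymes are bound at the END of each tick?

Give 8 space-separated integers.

Answer: 3 4 4 4 4 4 4 4

Derivation:
t=0: arr=3 -> substrate=0 bound=3 product=0
t=1: arr=3 -> substrate=2 bound=4 product=0
t=2: arr=0 -> substrate=2 bound=4 product=0
t=3: arr=3 -> substrate=2 bound=4 product=3
t=4: arr=1 -> substrate=2 bound=4 product=4
t=5: arr=0 -> substrate=2 bound=4 product=4
t=6: arr=3 -> substrate=2 bound=4 product=7
t=7: arr=0 -> substrate=1 bound=4 product=8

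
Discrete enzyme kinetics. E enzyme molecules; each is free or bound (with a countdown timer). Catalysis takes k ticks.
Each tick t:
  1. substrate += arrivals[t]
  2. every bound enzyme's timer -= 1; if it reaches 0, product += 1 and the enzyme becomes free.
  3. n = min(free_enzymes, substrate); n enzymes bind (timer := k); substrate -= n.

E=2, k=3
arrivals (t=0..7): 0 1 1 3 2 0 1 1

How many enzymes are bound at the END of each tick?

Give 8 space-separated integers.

t=0: arr=0 -> substrate=0 bound=0 product=0
t=1: arr=1 -> substrate=0 bound=1 product=0
t=2: arr=1 -> substrate=0 bound=2 product=0
t=3: arr=3 -> substrate=3 bound=2 product=0
t=4: arr=2 -> substrate=4 bound=2 product=1
t=5: arr=0 -> substrate=3 bound=2 product=2
t=6: arr=1 -> substrate=4 bound=2 product=2
t=7: arr=1 -> substrate=4 bound=2 product=3

Answer: 0 1 2 2 2 2 2 2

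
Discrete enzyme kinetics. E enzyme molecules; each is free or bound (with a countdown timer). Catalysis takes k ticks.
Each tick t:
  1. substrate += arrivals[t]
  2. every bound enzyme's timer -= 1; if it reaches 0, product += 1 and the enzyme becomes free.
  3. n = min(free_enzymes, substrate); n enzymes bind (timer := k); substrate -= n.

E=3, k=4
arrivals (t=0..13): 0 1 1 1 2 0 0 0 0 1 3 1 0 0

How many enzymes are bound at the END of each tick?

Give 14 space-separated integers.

t=0: arr=0 -> substrate=0 bound=0 product=0
t=1: arr=1 -> substrate=0 bound=1 product=0
t=2: arr=1 -> substrate=0 bound=2 product=0
t=3: arr=1 -> substrate=0 bound=3 product=0
t=4: arr=2 -> substrate=2 bound=3 product=0
t=5: arr=0 -> substrate=1 bound=3 product=1
t=6: arr=0 -> substrate=0 bound=3 product=2
t=7: arr=0 -> substrate=0 bound=2 product=3
t=8: arr=0 -> substrate=0 bound=2 product=3
t=9: arr=1 -> substrate=0 bound=2 product=4
t=10: arr=3 -> substrate=1 bound=3 product=5
t=11: arr=1 -> substrate=2 bound=3 product=5
t=12: arr=0 -> substrate=2 bound=3 product=5
t=13: arr=0 -> substrate=1 bound=3 product=6

Answer: 0 1 2 3 3 3 3 2 2 2 3 3 3 3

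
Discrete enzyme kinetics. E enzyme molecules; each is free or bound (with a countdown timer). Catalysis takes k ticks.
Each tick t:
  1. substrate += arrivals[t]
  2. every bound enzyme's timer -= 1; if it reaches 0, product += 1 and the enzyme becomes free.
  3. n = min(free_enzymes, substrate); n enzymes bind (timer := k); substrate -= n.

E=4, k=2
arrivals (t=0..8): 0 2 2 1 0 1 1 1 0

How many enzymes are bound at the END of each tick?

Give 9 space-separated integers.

t=0: arr=0 -> substrate=0 bound=0 product=0
t=1: arr=2 -> substrate=0 bound=2 product=0
t=2: arr=2 -> substrate=0 bound=4 product=0
t=3: arr=1 -> substrate=0 bound=3 product=2
t=4: arr=0 -> substrate=0 bound=1 product=4
t=5: arr=1 -> substrate=0 bound=1 product=5
t=6: arr=1 -> substrate=0 bound=2 product=5
t=7: arr=1 -> substrate=0 bound=2 product=6
t=8: arr=0 -> substrate=0 bound=1 product=7

Answer: 0 2 4 3 1 1 2 2 1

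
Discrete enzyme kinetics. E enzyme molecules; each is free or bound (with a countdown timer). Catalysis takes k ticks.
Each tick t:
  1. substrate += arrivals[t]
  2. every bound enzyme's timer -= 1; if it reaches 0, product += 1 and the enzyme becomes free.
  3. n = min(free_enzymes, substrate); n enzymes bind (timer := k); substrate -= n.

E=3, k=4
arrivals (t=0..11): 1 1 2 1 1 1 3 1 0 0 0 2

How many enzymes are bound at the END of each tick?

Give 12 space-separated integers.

t=0: arr=1 -> substrate=0 bound=1 product=0
t=1: arr=1 -> substrate=0 bound=2 product=0
t=2: arr=2 -> substrate=1 bound=3 product=0
t=3: arr=1 -> substrate=2 bound=3 product=0
t=4: arr=1 -> substrate=2 bound=3 product=1
t=5: arr=1 -> substrate=2 bound=3 product=2
t=6: arr=3 -> substrate=4 bound=3 product=3
t=7: arr=1 -> substrate=5 bound=3 product=3
t=8: arr=0 -> substrate=4 bound=3 product=4
t=9: arr=0 -> substrate=3 bound=3 product=5
t=10: arr=0 -> substrate=2 bound=3 product=6
t=11: arr=2 -> substrate=4 bound=3 product=6

Answer: 1 2 3 3 3 3 3 3 3 3 3 3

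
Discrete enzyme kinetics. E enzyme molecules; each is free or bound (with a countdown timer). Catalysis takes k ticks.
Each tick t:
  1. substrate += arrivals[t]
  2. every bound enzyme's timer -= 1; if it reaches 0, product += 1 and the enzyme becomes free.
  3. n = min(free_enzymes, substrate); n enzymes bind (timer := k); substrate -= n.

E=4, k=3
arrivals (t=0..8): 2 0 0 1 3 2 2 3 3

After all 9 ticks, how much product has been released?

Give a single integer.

Answer: 6

Derivation:
t=0: arr=2 -> substrate=0 bound=2 product=0
t=1: arr=0 -> substrate=0 bound=2 product=0
t=2: arr=0 -> substrate=0 bound=2 product=0
t=3: arr=1 -> substrate=0 bound=1 product=2
t=4: arr=3 -> substrate=0 bound=4 product=2
t=5: arr=2 -> substrate=2 bound=4 product=2
t=6: arr=2 -> substrate=3 bound=4 product=3
t=7: arr=3 -> substrate=3 bound=4 product=6
t=8: arr=3 -> substrate=6 bound=4 product=6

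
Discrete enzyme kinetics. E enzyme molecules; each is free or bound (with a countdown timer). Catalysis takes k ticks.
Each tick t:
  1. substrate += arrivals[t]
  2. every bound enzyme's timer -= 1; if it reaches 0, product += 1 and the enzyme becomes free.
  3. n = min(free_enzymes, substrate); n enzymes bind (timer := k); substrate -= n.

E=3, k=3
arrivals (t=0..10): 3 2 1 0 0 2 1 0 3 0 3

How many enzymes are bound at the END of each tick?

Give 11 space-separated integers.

t=0: arr=3 -> substrate=0 bound=3 product=0
t=1: arr=2 -> substrate=2 bound=3 product=0
t=2: arr=1 -> substrate=3 bound=3 product=0
t=3: arr=0 -> substrate=0 bound=3 product=3
t=4: arr=0 -> substrate=0 bound=3 product=3
t=5: arr=2 -> substrate=2 bound=3 product=3
t=6: arr=1 -> substrate=0 bound=3 product=6
t=7: arr=0 -> substrate=0 bound=3 product=6
t=8: arr=3 -> substrate=3 bound=3 product=6
t=9: arr=0 -> substrate=0 bound=3 product=9
t=10: arr=3 -> substrate=3 bound=3 product=9

Answer: 3 3 3 3 3 3 3 3 3 3 3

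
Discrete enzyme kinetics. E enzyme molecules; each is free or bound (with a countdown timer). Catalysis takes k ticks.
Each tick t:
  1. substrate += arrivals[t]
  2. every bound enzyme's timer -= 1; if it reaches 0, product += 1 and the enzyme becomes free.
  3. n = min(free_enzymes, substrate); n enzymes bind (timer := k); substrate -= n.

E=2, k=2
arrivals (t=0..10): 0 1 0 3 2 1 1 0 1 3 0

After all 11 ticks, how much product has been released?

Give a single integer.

Answer: 7

Derivation:
t=0: arr=0 -> substrate=0 bound=0 product=0
t=1: arr=1 -> substrate=0 bound=1 product=0
t=2: arr=0 -> substrate=0 bound=1 product=0
t=3: arr=3 -> substrate=1 bound=2 product=1
t=4: arr=2 -> substrate=3 bound=2 product=1
t=5: arr=1 -> substrate=2 bound=2 product=3
t=6: arr=1 -> substrate=3 bound=2 product=3
t=7: arr=0 -> substrate=1 bound=2 product=5
t=8: arr=1 -> substrate=2 bound=2 product=5
t=9: arr=3 -> substrate=3 bound=2 product=7
t=10: arr=0 -> substrate=3 bound=2 product=7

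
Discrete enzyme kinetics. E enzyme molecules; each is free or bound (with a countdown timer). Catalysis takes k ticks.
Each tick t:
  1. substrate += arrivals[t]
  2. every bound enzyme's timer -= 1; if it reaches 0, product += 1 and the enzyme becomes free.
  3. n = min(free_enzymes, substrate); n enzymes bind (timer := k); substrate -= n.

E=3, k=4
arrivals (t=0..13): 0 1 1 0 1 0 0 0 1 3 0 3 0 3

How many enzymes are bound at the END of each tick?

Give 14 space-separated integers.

t=0: arr=0 -> substrate=0 bound=0 product=0
t=1: arr=1 -> substrate=0 bound=1 product=0
t=2: arr=1 -> substrate=0 bound=2 product=0
t=3: arr=0 -> substrate=0 bound=2 product=0
t=4: arr=1 -> substrate=0 bound=3 product=0
t=5: arr=0 -> substrate=0 bound=2 product=1
t=6: arr=0 -> substrate=0 bound=1 product=2
t=7: arr=0 -> substrate=0 bound=1 product=2
t=8: arr=1 -> substrate=0 bound=1 product=3
t=9: arr=3 -> substrate=1 bound=3 product=3
t=10: arr=0 -> substrate=1 bound=3 product=3
t=11: arr=3 -> substrate=4 bound=3 product=3
t=12: arr=0 -> substrate=3 bound=3 product=4
t=13: arr=3 -> substrate=4 bound=3 product=6

Answer: 0 1 2 2 3 2 1 1 1 3 3 3 3 3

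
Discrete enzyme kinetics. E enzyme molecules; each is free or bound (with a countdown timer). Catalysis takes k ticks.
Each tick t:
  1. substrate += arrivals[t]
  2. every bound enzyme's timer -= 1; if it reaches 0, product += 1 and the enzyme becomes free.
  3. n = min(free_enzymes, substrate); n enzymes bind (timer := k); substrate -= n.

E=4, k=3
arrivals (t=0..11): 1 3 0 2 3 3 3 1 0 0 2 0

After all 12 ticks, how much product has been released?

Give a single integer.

Answer: 12

Derivation:
t=0: arr=1 -> substrate=0 bound=1 product=0
t=1: arr=3 -> substrate=0 bound=4 product=0
t=2: arr=0 -> substrate=0 bound=4 product=0
t=3: arr=2 -> substrate=1 bound=4 product=1
t=4: arr=3 -> substrate=1 bound=4 product=4
t=5: arr=3 -> substrate=4 bound=4 product=4
t=6: arr=3 -> substrate=6 bound=4 product=5
t=7: arr=1 -> substrate=4 bound=4 product=8
t=8: arr=0 -> substrate=4 bound=4 product=8
t=9: arr=0 -> substrate=3 bound=4 product=9
t=10: arr=2 -> substrate=2 bound=4 product=12
t=11: arr=0 -> substrate=2 bound=4 product=12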